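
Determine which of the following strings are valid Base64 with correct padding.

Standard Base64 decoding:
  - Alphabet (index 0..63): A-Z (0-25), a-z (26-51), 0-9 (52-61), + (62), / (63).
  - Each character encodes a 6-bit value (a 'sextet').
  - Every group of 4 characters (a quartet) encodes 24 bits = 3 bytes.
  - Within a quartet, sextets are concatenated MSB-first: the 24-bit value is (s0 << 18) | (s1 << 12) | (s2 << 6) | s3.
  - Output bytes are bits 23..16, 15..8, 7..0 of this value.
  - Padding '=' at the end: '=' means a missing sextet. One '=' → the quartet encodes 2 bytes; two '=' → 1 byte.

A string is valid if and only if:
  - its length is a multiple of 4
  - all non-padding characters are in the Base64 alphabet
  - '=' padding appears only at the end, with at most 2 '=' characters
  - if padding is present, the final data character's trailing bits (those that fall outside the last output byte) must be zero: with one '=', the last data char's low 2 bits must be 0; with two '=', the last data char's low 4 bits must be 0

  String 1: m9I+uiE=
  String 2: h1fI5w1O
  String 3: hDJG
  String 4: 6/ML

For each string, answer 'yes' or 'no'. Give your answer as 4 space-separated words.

String 1: 'm9I+uiE=' → valid
String 2: 'h1fI5w1O' → valid
String 3: 'hDJG' → valid
String 4: '6/ML' → valid

Answer: yes yes yes yes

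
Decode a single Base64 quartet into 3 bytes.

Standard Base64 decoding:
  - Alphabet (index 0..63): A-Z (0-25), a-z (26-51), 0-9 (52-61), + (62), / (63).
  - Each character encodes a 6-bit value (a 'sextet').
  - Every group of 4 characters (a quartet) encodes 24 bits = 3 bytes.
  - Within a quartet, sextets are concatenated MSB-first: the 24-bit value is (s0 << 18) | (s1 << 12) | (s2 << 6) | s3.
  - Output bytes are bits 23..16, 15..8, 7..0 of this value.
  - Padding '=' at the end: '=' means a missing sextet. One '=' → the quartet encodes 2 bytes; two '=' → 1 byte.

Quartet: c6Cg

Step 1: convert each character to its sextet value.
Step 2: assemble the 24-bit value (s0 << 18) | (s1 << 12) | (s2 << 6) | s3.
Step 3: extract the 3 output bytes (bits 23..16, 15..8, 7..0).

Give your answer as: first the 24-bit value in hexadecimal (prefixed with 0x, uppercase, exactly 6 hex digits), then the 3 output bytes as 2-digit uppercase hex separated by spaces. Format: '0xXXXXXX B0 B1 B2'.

Answer: 0x73A0A0 73 A0 A0

Derivation:
Sextets: c=28, 6=58, C=2, g=32
24-bit: (28<<18) | (58<<12) | (2<<6) | 32
      = 0x700000 | 0x03A000 | 0x000080 | 0x000020
      = 0x73A0A0
Bytes: (v>>16)&0xFF=73, (v>>8)&0xFF=A0, v&0xFF=A0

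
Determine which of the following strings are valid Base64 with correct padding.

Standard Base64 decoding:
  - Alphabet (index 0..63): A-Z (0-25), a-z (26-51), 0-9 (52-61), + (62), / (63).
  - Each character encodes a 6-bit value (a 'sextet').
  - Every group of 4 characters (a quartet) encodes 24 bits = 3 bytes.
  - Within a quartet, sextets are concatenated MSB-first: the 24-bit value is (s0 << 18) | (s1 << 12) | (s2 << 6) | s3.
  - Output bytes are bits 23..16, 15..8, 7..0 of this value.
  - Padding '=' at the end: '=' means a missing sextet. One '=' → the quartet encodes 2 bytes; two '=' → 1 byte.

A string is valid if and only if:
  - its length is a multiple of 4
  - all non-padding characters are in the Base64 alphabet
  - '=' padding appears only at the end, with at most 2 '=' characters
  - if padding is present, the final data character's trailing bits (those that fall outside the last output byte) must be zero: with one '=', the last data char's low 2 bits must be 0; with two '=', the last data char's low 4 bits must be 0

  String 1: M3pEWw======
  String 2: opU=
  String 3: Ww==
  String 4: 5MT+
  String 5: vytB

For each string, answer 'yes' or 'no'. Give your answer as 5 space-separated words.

String 1: 'M3pEWw======' → invalid (6 pad chars (max 2))
String 2: 'opU=' → valid
String 3: 'Ww==' → valid
String 4: '5MT+' → valid
String 5: 'vytB' → valid

Answer: no yes yes yes yes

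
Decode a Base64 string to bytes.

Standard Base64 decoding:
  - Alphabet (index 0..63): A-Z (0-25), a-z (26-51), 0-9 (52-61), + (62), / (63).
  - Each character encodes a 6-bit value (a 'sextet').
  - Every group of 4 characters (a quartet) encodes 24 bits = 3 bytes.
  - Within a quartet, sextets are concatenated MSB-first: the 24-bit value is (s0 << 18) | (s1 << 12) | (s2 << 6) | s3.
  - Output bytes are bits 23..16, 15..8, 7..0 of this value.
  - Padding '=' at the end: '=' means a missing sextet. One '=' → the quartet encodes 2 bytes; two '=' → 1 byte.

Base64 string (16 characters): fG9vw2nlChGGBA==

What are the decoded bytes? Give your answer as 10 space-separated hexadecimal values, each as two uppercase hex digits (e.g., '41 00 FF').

Answer: 7C 6F 6F C3 69 E5 0A 11 86 04

Derivation:
After char 0 ('f'=31): chars_in_quartet=1 acc=0x1F bytes_emitted=0
After char 1 ('G'=6): chars_in_quartet=2 acc=0x7C6 bytes_emitted=0
After char 2 ('9'=61): chars_in_quartet=3 acc=0x1F1BD bytes_emitted=0
After char 3 ('v'=47): chars_in_quartet=4 acc=0x7C6F6F -> emit 7C 6F 6F, reset; bytes_emitted=3
After char 4 ('w'=48): chars_in_quartet=1 acc=0x30 bytes_emitted=3
After char 5 ('2'=54): chars_in_quartet=2 acc=0xC36 bytes_emitted=3
After char 6 ('n'=39): chars_in_quartet=3 acc=0x30DA7 bytes_emitted=3
After char 7 ('l'=37): chars_in_quartet=4 acc=0xC369E5 -> emit C3 69 E5, reset; bytes_emitted=6
After char 8 ('C'=2): chars_in_quartet=1 acc=0x2 bytes_emitted=6
After char 9 ('h'=33): chars_in_quartet=2 acc=0xA1 bytes_emitted=6
After char 10 ('G'=6): chars_in_quartet=3 acc=0x2846 bytes_emitted=6
After char 11 ('G'=6): chars_in_quartet=4 acc=0xA1186 -> emit 0A 11 86, reset; bytes_emitted=9
After char 12 ('B'=1): chars_in_quartet=1 acc=0x1 bytes_emitted=9
After char 13 ('A'=0): chars_in_quartet=2 acc=0x40 bytes_emitted=9
Padding '==': partial quartet acc=0x40 -> emit 04; bytes_emitted=10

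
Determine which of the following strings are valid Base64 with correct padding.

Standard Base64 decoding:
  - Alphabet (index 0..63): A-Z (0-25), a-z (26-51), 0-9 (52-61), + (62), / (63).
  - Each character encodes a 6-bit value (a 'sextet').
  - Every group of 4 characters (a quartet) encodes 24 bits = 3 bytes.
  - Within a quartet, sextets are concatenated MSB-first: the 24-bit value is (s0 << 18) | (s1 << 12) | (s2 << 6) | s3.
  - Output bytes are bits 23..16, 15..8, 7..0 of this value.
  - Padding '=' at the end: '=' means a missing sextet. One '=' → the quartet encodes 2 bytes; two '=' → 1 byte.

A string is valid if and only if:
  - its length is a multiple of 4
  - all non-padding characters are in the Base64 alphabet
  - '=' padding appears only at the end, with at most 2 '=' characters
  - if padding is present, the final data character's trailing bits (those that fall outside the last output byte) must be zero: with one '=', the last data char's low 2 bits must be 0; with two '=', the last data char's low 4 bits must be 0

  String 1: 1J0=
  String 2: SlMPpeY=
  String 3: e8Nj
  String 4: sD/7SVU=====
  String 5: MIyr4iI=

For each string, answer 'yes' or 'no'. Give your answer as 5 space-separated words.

Answer: yes yes yes no yes

Derivation:
String 1: '1J0=' → valid
String 2: 'SlMPpeY=' → valid
String 3: 'e8Nj' → valid
String 4: 'sD/7SVU=====' → invalid (5 pad chars (max 2))
String 5: 'MIyr4iI=' → valid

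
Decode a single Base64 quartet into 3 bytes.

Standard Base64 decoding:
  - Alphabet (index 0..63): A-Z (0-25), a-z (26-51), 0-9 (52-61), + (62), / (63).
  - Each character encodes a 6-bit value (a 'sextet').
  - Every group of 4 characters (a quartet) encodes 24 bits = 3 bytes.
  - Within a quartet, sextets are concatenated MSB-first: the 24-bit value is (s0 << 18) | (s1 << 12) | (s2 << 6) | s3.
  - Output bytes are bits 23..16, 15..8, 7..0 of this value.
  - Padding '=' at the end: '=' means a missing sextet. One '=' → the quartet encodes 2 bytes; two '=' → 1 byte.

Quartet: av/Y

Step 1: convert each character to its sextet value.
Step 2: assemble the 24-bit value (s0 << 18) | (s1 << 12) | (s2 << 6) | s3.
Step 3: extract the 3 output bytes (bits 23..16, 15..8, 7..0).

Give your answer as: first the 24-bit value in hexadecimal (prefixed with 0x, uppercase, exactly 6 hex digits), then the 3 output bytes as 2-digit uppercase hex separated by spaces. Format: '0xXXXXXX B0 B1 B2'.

Sextets: a=26, v=47, /=63, Y=24
24-bit: (26<<18) | (47<<12) | (63<<6) | 24
      = 0x680000 | 0x02F000 | 0x000FC0 | 0x000018
      = 0x6AFFD8
Bytes: (v>>16)&0xFF=6A, (v>>8)&0xFF=FF, v&0xFF=D8

Answer: 0x6AFFD8 6A FF D8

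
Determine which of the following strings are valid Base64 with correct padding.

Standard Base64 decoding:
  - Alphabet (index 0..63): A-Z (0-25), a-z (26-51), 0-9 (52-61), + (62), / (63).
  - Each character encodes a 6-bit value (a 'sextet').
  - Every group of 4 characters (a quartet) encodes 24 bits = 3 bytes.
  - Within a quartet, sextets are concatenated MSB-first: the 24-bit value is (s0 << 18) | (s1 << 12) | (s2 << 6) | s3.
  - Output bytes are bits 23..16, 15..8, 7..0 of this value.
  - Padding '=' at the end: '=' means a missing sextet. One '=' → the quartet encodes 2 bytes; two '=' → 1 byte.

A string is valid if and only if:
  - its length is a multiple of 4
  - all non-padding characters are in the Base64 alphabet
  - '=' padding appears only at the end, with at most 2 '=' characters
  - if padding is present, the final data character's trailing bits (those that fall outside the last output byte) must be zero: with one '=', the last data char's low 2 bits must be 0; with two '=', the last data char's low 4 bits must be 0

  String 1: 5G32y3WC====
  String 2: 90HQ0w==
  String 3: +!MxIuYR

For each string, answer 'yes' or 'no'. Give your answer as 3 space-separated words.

Answer: no yes no

Derivation:
String 1: '5G32y3WC====' → invalid (4 pad chars (max 2))
String 2: '90HQ0w==' → valid
String 3: '+!MxIuYR' → invalid (bad char(s): ['!'])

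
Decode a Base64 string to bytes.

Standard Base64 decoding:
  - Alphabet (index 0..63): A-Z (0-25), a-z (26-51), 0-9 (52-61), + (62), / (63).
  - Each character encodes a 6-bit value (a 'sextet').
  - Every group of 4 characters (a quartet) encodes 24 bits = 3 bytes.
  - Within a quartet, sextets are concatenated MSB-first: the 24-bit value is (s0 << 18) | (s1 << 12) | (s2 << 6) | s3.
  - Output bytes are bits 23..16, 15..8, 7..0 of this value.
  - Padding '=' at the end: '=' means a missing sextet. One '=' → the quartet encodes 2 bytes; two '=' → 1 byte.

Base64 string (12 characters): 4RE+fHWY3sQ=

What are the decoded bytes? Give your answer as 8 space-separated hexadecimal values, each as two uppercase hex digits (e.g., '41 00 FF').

Answer: E1 11 3E 7C 75 98 DE C4

Derivation:
After char 0 ('4'=56): chars_in_quartet=1 acc=0x38 bytes_emitted=0
After char 1 ('R'=17): chars_in_quartet=2 acc=0xE11 bytes_emitted=0
After char 2 ('E'=4): chars_in_quartet=3 acc=0x38444 bytes_emitted=0
After char 3 ('+'=62): chars_in_quartet=4 acc=0xE1113E -> emit E1 11 3E, reset; bytes_emitted=3
After char 4 ('f'=31): chars_in_quartet=1 acc=0x1F bytes_emitted=3
After char 5 ('H'=7): chars_in_quartet=2 acc=0x7C7 bytes_emitted=3
After char 6 ('W'=22): chars_in_quartet=3 acc=0x1F1D6 bytes_emitted=3
After char 7 ('Y'=24): chars_in_quartet=4 acc=0x7C7598 -> emit 7C 75 98, reset; bytes_emitted=6
After char 8 ('3'=55): chars_in_quartet=1 acc=0x37 bytes_emitted=6
After char 9 ('s'=44): chars_in_quartet=2 acc=0xDEC bytes_emitted=6
After char 10 ('Q'=16): chars_in_quartet=3 acc=0x37B10 bytes_emitted=6
Padding '=': partial quartet acc=0x37B10 -> emit DE C4; bytes_emitted=8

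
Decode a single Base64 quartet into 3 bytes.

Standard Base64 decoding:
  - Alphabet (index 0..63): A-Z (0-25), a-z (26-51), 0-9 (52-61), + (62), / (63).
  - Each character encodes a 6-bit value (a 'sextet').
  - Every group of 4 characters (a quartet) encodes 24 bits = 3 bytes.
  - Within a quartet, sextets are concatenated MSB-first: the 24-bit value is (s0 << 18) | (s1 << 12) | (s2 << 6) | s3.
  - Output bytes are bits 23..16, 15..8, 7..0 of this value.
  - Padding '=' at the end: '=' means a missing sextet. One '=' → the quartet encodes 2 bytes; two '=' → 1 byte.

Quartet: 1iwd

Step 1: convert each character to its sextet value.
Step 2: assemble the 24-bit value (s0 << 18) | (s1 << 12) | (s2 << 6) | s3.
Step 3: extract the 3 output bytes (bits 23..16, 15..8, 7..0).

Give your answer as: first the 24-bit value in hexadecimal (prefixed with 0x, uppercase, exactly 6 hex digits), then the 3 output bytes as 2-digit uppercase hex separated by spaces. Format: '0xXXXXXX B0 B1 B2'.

Answer: 0xD62C1D D6 2C 1D

Derivation:
Sextets: 1=53, i=34, w=48, d=29
24-bit: (53<<18) | (34<<12) | (48<<6) | 29
      = 0xD40000 | 0x022000 | 0x000C00 | 0x00001D
      = 0xD62C1D
Bytes: (v>>16)&0xFF=D6, (v>>8)&0xFF=2C, v&0xFF=1D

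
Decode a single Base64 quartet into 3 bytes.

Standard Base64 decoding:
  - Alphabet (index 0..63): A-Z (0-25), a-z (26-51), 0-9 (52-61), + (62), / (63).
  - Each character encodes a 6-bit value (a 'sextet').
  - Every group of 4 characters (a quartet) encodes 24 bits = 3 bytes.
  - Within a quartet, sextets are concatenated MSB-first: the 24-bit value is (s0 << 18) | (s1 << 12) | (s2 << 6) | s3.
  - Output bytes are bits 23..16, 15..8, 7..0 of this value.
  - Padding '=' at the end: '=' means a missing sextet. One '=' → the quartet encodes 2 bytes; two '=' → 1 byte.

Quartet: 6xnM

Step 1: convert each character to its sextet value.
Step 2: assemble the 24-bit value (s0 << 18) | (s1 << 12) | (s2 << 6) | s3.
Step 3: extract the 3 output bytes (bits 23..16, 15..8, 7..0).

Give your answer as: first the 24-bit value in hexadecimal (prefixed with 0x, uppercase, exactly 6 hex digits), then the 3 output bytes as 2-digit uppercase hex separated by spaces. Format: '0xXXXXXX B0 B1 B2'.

Answer: 0xEB19CC EB 19 CC

Derivation:
Sextets: 6=58, x=49, n=39, M=12
24-bit: (58<<18) | (49<<12) | (39<<6) | 12
      = 0xE80000 | 0x031000 | 0x0009C0 | 0x00000C
      = 0xEB19CC
Bytes: (v>>16)&0xFF=EB, (v>>8)&0xFF=19, v&0xFF=CC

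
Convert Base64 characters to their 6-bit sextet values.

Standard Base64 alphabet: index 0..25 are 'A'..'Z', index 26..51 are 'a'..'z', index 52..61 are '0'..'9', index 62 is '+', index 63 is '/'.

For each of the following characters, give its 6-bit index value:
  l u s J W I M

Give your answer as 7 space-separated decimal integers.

Answer: 37 46 44 9 22 8 12

Derivation:
'l': a..z range, 26 + ord('l') − ord('a') = 37
'u': a..z range, 26 + ord('u') − ord('a') = 46
's': a..z range, 26 + ord('s') − ord('a') = 44
'J': A..Z range, ord('J') − ord('A') = 9
'W': A..Z range, ord('W') − ord('A') = 22
'I': A..Z range, ord('I') − ord('A') = 8
'M': A..Z range, ord('M') − ord('A') = 12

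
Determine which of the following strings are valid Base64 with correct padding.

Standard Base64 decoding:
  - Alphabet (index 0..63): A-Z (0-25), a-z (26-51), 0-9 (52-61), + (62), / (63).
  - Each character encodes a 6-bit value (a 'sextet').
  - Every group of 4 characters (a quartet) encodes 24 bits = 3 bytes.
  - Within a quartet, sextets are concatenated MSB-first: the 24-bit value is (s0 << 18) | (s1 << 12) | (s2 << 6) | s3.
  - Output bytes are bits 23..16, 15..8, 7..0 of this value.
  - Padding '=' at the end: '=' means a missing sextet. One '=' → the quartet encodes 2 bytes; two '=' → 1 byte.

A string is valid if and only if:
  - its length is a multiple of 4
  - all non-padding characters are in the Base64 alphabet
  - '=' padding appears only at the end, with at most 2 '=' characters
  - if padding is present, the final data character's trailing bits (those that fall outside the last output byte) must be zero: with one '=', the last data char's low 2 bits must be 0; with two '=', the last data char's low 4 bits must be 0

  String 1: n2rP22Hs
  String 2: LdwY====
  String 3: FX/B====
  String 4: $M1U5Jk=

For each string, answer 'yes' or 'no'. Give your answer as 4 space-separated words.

String 1: 'n2rP22Hs' → valid
String 2: 'LdwY====' → invalid (4 pad chars (max 2))
String 3: 'FX/B====' → invalid (4 pad chars (max 2))
String 4: '$M1U5Jk=' → invalid (bad char(s): ['$'])

Answer: yes no no no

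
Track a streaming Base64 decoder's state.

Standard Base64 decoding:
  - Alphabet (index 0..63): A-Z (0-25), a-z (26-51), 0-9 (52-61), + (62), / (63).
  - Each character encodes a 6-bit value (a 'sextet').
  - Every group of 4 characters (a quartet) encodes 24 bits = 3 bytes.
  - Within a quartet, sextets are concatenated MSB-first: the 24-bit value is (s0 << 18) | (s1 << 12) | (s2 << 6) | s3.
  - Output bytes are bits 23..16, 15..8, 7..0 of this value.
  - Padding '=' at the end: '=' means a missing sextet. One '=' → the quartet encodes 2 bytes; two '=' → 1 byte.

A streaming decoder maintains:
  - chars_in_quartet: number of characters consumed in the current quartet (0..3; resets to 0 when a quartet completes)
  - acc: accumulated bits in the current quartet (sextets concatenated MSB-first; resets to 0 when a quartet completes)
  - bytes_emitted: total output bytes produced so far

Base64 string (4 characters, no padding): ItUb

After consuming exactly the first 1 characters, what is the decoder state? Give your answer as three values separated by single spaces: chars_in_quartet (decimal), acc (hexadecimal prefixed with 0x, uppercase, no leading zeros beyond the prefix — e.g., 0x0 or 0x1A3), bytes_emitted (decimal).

Answer: 1 0x8 0

Derivation:
After char 0 ('I'=8): chars_in_quartet=1 acc=0x8 bytes_emitted=0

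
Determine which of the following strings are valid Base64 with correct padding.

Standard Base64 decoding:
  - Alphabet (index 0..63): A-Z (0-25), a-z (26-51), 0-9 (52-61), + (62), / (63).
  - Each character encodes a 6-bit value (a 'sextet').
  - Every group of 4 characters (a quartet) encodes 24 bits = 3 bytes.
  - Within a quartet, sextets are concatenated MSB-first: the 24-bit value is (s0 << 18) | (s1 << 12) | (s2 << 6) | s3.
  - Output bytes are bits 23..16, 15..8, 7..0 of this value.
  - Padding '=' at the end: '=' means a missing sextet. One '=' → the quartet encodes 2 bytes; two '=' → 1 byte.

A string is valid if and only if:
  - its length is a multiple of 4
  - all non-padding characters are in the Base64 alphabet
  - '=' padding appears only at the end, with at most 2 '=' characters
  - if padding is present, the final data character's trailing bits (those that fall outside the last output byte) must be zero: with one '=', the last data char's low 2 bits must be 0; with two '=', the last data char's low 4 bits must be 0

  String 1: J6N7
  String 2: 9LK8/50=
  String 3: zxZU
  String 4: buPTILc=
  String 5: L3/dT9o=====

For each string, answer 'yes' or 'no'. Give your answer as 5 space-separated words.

Answer: yes yes yes yes no

Derivation:
String 1: 'J6N7' → valid
String 2: '9LK8/50=' → valid
String 3: 'zxZU' → valid
String 4: 'buPTILc=' → valid
String 5: 'L3/dT9o=====' → invalid (5 pad chars (max 2))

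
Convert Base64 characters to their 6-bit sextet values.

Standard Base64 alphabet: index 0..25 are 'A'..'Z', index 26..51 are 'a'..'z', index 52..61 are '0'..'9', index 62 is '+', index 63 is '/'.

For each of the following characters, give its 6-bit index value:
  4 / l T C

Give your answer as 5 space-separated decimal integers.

Answer: 56 63 37 19 2

Derivation:
'4': 0..9 range, 52 + ord('4') − ord('0') = 56
'/': index 63
'l': a..z range, 26 + ord('l') − ord('a') = 37
'T': A..Z range, ord('T') − ord('A') = 19
'C': A..Z range, ord('C') − ord('A') = 2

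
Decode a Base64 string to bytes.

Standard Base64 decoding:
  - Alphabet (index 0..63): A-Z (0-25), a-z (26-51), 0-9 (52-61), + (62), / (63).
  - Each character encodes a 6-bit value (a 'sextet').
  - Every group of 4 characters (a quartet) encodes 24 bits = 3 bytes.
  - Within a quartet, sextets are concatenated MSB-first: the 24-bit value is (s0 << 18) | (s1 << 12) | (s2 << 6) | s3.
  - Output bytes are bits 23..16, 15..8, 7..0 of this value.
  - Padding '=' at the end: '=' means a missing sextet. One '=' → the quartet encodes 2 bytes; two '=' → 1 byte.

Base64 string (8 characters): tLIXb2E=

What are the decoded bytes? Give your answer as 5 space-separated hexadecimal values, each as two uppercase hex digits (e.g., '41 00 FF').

Answer: B4 B2 17 6F 61

Derivation:
After char 0 ('t'=45): chars_in_quartet=1 acc=0x2D bytes_emitted=0
After char 1 ('L'=11): chars_in_quartet=2 acc=0xB4B bytes_emitted=0
After char 2 ('I'=8): chars_in_quartet=3 acc=0x2D2C8 bytes_emitted=0
After char 3 ('X'=23): chars_in_quartet=4 acc=0xB4B217 -> emit B4 B2 17, reset; bytes_emitted=3
After char 4 ('b'=27): chars_in_quartet=1 acc=0x1B bytes_emitted=3
After char 5 ('2'=54): chars_in_quartet=2 acc=0x6F6 bytes_emitted=3
After char 6 ('E'=4): chars_in_quartet=3 acc=0x1BD84 bytes_emitted=3
Padding '=': partial quartet acc=0x1BD84 -> emit 6F 61; bytes_emitted=5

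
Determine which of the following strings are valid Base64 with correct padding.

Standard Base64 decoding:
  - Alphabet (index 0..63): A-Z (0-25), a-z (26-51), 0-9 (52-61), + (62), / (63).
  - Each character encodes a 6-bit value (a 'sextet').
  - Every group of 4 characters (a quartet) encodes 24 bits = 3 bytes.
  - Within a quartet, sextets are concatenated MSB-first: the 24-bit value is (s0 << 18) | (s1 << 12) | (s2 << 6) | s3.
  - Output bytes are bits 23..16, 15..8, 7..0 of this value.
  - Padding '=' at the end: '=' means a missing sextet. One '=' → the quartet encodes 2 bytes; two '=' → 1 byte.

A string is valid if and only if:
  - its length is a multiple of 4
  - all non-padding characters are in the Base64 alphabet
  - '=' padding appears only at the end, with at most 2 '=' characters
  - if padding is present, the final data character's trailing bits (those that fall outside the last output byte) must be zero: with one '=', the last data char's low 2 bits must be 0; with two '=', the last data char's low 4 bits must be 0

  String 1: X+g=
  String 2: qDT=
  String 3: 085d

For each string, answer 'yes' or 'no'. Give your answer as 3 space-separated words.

Answer: yes no yes

Derivation:
String 1: 'X+g=' → valid
String 2: 'qDT=' → invalid (bad trailing bits)
String 3: '085d' → valid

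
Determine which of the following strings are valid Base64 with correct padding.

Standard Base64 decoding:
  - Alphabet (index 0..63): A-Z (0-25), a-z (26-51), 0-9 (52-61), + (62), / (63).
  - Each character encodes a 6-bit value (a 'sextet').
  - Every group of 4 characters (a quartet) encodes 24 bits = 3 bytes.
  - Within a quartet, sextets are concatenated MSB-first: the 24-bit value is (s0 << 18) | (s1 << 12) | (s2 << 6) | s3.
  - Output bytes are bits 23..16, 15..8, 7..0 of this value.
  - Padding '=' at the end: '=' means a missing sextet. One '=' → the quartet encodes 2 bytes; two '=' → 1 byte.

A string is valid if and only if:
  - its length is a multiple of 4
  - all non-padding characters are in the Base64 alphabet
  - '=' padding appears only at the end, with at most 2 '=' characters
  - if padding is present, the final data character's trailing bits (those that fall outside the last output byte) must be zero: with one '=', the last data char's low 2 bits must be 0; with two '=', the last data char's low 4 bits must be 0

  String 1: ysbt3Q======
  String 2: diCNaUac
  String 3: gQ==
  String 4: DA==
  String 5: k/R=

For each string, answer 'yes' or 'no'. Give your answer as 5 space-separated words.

String 1: 'ysbt3Q======' → invalid (6 pad chars (max 2))
String 2: 'diCNaUac' → valid
String 3: 'gQ==' → valid
String 4: 'DA==' → valid
String 5: 'k/R=' → invalid (bad trailing bits)

Answer: no yes yes yes no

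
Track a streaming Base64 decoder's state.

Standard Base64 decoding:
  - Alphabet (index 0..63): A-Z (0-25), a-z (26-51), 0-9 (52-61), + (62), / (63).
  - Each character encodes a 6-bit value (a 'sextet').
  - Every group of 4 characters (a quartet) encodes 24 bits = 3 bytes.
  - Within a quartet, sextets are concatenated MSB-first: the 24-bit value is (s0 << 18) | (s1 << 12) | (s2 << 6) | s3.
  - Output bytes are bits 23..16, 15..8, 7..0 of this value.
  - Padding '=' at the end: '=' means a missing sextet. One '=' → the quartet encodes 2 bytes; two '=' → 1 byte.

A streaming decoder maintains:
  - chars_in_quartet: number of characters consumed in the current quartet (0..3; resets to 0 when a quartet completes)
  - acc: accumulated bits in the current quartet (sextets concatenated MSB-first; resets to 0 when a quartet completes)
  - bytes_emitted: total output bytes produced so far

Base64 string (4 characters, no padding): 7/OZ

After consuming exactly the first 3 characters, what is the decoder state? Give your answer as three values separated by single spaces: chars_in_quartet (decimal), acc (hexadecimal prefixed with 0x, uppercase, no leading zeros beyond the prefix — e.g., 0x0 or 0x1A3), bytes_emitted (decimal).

After char 0 ('7'=59): chars_in_quartet=1 acc=0x3B bytes_emitted=0
After char 1 ('/'=63): chars_in_quartet=2 acc=0xEFF bytes_emitted=0
After char 2 ('O'=14): chars_in_quartet=3 acc=0x3BFCE bytes_emitted=0

Answer: 3 0x3BFCE 0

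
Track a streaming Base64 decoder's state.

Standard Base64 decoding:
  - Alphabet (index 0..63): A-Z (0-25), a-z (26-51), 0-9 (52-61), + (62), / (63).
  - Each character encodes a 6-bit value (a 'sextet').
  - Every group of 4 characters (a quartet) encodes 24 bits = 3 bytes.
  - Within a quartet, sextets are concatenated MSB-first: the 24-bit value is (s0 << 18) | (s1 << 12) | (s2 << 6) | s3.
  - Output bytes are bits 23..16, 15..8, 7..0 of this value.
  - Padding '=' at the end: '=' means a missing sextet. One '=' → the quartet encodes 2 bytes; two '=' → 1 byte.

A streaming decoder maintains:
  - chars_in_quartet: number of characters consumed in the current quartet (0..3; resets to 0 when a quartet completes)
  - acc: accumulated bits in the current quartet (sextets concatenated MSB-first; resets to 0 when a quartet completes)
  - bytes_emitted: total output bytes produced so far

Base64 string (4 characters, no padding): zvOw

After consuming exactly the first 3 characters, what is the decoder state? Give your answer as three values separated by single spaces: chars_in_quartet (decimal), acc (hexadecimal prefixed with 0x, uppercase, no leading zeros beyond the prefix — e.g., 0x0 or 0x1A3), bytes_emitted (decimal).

After char 0 ('z'=51): chars_in_quartet=1 acc=0x33 bytes_emitted=0
After char 1 ('v'=47): chars_in_quartet=2 acc=0xCEF bytes_emitted=0
After char 2 ('O'=14): chars_in_quartet=3 acc=0x33BCE bytes_emitted=0

Answer: 3 0x33BCE 0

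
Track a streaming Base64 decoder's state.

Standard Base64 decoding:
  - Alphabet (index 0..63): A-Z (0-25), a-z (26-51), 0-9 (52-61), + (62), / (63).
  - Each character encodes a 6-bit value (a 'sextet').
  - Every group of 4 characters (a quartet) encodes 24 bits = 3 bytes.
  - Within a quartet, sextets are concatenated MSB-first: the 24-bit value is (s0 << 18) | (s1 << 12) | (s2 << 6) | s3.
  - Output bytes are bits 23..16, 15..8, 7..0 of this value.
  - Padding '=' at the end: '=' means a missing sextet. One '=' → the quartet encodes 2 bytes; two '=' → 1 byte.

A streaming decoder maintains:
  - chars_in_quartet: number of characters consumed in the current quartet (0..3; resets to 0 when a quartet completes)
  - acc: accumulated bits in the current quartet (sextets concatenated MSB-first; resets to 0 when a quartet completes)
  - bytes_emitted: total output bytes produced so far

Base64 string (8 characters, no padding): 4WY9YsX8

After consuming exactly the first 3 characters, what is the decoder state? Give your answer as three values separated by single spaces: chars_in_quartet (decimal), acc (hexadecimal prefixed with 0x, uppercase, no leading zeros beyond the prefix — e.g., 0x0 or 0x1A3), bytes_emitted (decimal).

Answer: 3 0x38598 0

Derivation:
After char 0 ('4'=56): chars_in_quartet=1 acc=0x38 bytes_emitted=0
After char 1 ('W'=22): chars_in_quartet=2 acc=0xE16 bytes_emitted=0
After char 2 ('Y'=24): chars_in_quartet=3 acc=0x38598 bytes_emitted=0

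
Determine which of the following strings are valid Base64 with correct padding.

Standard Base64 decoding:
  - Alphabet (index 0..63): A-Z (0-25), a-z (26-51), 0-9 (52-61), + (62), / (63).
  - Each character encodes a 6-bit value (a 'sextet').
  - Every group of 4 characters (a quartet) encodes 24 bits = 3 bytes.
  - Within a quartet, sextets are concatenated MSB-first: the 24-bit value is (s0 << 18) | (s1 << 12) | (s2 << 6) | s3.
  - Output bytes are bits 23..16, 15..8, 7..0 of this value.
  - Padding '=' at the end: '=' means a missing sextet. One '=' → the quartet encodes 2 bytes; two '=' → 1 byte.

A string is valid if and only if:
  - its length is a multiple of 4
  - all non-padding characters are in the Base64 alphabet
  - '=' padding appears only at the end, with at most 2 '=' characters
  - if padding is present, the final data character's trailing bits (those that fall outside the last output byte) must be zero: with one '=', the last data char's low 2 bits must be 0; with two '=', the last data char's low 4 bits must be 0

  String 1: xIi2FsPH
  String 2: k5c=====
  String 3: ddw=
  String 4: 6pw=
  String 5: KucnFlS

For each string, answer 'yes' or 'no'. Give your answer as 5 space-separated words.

Answer: yes no yes yes no

Derivation:
String 1: 'xIi2FsPH' → valid
String 2: 'k5c=====' → invalid (5 pad chars (max 2))
String 3: 'ddw=' → valid
String 4: '6pw=' → valid
String 5: 'KucnFlS' → invalid (len=7 not mult of 4)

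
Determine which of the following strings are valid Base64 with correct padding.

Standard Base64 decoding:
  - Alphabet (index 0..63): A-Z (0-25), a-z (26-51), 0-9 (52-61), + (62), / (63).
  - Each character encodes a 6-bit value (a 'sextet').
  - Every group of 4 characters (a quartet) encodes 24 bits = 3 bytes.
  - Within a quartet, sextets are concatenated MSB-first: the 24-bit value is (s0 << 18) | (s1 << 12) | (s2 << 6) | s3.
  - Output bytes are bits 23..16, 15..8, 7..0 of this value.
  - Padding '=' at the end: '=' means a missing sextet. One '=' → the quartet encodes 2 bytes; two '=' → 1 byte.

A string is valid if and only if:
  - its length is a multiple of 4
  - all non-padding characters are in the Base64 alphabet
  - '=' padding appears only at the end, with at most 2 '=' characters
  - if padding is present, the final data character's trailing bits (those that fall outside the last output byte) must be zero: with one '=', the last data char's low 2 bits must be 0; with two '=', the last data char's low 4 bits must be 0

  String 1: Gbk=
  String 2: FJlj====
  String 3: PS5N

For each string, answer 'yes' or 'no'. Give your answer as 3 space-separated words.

String 1: 'Gbk=' → valid
String 2: 'FJlj====' → invalid (4 pad chars (max 2))
String 3: 'PS5N' → valid

Answer: yes no yes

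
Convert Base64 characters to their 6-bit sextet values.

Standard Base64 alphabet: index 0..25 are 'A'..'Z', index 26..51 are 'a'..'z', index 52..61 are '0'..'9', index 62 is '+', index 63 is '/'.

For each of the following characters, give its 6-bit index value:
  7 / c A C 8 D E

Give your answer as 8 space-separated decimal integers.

'7': 0..9 range, 52 + ord('7') − ord('0') = 59
'/': index 63
'c': a..z range, 26 + ord('c') − ord('a') = 28
'A': A..Z range, ord('A') − ord('A') = 0
'C': A..Z range, ord('C') − ord('A') = 2
'8': 0..9 range, 52 + ord('8') − ord('0') = 60
'D': A..Z range, ord('D') − ord('A') = 3
'E': A..Z range, ord('E') − ord('A') = 4

Answer: 59 63 28 0 2 60 3 4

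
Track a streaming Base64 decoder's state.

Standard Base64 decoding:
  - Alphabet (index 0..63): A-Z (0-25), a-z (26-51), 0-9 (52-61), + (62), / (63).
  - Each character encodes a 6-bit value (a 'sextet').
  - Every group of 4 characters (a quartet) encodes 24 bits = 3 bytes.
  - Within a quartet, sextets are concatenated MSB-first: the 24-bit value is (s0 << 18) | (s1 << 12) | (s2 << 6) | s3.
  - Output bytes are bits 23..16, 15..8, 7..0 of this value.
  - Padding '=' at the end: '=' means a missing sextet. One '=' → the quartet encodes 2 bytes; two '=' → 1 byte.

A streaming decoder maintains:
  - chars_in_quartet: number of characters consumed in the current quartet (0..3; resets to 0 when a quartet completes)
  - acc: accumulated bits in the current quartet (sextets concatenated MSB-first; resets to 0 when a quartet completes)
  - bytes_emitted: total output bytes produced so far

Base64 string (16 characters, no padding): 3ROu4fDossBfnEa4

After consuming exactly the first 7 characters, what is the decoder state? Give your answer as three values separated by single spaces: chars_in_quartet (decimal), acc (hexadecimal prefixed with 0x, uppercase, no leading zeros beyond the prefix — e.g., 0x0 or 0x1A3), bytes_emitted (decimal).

Answer: 3 0x387C3 3

Derivation:
After char 0 ('3'=55): chars_in_quartet=1 acc=0x37 bytes_emitted=0
After char 1 ('R'=17): chars_in_quartet=2 acc=0xDD1 bytes_emitted=0
After char 2 ('O'=14): chars_in_quartet=3 acc=0x3744E bytes_emitted=0
After char 3 ('u'=46): chars_in_quartet=4 acc=0xDD13AE -> emit DD 13 AE, reset; bytes_emitted=3
After char 4 ('4'=56): chars_in_quartet=1 acc=0x38 bytes_emitted=3
After char 5 ('f'=31): chars_in_quartet=2 acc=0xE1F bytes_emitted=3
After char 6 ('D'=3): chars_in_quartet=3 acc=0x387C3 bytes_emitted=3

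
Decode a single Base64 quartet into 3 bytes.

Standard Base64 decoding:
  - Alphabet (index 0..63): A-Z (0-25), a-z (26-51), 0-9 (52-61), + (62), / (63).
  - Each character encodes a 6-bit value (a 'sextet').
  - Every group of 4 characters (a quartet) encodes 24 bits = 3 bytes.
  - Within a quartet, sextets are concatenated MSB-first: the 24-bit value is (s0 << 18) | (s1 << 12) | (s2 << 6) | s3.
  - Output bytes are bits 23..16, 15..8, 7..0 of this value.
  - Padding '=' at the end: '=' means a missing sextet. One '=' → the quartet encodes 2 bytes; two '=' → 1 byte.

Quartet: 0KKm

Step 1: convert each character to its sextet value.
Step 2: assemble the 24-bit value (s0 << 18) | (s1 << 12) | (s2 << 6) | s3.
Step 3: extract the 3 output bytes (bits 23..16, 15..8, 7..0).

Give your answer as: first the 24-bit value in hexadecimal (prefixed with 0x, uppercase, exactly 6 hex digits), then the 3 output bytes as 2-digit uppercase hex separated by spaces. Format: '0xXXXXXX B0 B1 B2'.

Sextets: 0=52, K=10, K=10, m=38
24-bit: (52<<18) | (10<<12) | (10<<6) | 38
      = 0xD00000 | 0x00A000 | 0x000280 | 0x000026
      = 0xD0A2A6
Bytes: (v>>16)&0xFF=D0, (v>>8)&0xFF=A2, v&0xFF=A6

Answer: 0xD0A2A6 D0 A2 A6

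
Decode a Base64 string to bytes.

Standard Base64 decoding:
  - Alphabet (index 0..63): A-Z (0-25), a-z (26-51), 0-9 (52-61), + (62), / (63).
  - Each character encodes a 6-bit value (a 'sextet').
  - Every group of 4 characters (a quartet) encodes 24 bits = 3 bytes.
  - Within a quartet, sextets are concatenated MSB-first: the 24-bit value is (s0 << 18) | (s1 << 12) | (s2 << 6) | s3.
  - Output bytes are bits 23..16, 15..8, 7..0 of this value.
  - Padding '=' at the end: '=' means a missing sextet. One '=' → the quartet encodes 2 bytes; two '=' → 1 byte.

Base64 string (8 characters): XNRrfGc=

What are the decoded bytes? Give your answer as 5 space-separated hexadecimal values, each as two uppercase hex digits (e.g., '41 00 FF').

Answer: 5C D4 6B 7C 67

Derivation:
After char 0 ('X'=23): chars_in_quartet=1 acc=0x17 bytes_emitted=0
After char 1 ('N'=13): chars_in_quartet=2 acc=0x5CD bytes_emitted=0
After char 2 ('R'=17): chars_in_quartet=3 acc=0x17351 bytes_emitted=0
After char 3 ('r'=43): chars_in_quartet=4 acc=0x5CD46B -> emit 5C D4 6B, reset; bytes_emitted=3
After char 4 ('f'=31): chars_in_quartet=1 acc=0x1F bytes_emitted=3
After char 5 ('G'=6): chars_in_quartet=2 acc=0x7C6 bytes_emitted=3
After char 6 ('c'=28): chars_in_quartet=3 acc=0x1F19C bytes_emitted=3
Padding '=': partial quartet acc=0x1F19C -> emit 7C 67; bytes_emitted=5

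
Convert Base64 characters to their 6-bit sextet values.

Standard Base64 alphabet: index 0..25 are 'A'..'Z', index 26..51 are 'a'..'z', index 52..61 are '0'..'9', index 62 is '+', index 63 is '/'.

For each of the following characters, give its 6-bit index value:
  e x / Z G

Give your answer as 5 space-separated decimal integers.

Answer: 30 49 63 25 6

Derivation:
'e': a..z range, 26 + ord('e') − ord('a') = 30
'x': a..z range, 26 + ord('x') − ord('a') = 49
'/': index 63
'Z': A..Z range, ord('Z') − ord('A') = 25
'G': A..Z range, ord('G') − ord('A') = 6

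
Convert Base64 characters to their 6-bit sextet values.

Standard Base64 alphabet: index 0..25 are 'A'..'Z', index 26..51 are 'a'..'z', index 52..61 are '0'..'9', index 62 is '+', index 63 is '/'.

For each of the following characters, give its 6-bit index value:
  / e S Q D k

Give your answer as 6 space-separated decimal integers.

'/': index 63
'e': a..z range, 26 + ord('e') − ord('a') = 30
'S': A..Z range, ord('S') − ord('A') = 18
'Q': A..Z range, ord('Q') − ord('A') = 16
'D': A..Z range, ord('D') − ord('A') = 3
'k': a..z range, 26 + ord('k') − ord('a') = 36

Answer: 63 30 18 16 3 36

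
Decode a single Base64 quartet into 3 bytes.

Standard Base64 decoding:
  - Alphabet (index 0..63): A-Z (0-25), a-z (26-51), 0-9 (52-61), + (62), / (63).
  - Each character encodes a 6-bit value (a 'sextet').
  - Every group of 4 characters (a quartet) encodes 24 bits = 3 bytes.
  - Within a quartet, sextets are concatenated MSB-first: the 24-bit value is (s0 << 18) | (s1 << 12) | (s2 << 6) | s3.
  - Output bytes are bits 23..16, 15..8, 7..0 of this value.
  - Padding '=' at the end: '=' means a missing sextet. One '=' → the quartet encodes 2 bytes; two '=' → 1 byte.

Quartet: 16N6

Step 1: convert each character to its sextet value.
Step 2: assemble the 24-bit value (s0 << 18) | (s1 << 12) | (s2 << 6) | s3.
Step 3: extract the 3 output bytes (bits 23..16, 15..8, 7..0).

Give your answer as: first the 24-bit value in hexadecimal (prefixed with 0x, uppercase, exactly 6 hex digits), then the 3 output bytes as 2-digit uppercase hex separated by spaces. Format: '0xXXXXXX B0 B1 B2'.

Sextets: 1=53, 6=58, N=13, 6=58
24-bit: (53<<18) | (58<<12) | (13<<6) | 58
      = 0xD40000 | 0x03A000 | 0x000340 | 0x00003A
      = 0xD7A37A
Bytes: (v>>16)&0xFF=D7, (v>>8)&0xFF=A3, v&0xFF=7A

Answer: 0xD7A37A D7 A3 7A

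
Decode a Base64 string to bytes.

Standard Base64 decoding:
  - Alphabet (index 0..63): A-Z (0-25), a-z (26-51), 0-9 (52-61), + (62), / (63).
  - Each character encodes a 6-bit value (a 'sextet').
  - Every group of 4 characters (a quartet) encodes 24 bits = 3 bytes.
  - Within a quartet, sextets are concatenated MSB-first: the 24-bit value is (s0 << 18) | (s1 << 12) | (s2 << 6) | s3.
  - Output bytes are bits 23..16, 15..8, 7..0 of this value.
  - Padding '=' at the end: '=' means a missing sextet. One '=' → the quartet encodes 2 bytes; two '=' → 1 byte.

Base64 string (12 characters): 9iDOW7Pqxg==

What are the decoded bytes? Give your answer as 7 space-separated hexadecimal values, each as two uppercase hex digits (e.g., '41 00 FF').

After char 0 ('9'=61): chars_in_quartet=1 acc=0x3D bytes_emitted=0
After char 1 ('i'=34): chars_in_quartet=2 acc=0xF62 bytes_emitted=0
After char 2 ('D'=3): chars_in_quartet=3 acc=0x3D883 bytes_emitted=0
After char 3 ('O'=14): chars_in_quartet=4 acc=0xF620CE -> emit F6 20 CE, reset; bytes_emitted=3
After char 4 ('W'=22): chars_in_quartet=1 acc=0x16 bytes_emitted=3
After char 5 ('7'=59): chars_in_quartet=2 acc=0x5BB bytes_emitted=3
After char 6 ('P'=15): chars_in_quartet=3 acc=0x16ECF bytes_emitted=3
After char 7 ('q'=42): chars_in_quartet=4 acc=0x5BB3EA -> emit 5B B3 EA, reset; bytes_emitted=6
After char 8 ('x'=49): chars_in_quartet=1 acc=0x31 bytes_emitted=6
After char 9 ('g'=32): chars_in_quartet=2 acc=0xC60 bytes_emitted=6
Padding '==': partial quartet acc=0xC60 -> emit C6; bytes_emitted=7

Answer: F6 20 CE 5B B3 EA C6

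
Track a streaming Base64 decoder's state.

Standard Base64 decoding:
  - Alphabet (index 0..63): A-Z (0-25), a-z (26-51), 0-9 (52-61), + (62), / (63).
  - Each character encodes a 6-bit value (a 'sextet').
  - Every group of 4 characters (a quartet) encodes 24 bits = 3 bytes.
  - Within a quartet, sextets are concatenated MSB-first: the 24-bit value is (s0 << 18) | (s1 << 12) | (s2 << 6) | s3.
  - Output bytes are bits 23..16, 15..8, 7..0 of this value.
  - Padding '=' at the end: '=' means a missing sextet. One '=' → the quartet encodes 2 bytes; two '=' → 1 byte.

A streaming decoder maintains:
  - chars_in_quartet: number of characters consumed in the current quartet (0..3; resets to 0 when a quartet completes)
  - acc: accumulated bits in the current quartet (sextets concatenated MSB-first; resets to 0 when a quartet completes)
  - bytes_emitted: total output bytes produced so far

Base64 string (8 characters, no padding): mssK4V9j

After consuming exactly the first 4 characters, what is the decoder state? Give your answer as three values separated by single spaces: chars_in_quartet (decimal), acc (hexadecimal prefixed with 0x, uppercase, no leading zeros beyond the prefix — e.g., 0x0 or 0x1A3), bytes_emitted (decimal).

Answer: 0 0x0 3

Derivation:
After char 0 ('m'=38): chars_in_quartet=1 acc=0x26 bytes_emitted=0
After char 1 ('s'=44): chars_in_quartet=2 acc=0x9AC bytes_emitted=0
After char 2 ('s'=44): chars_in_quartet=3 acc=0x26B2C bytes_emitted=0
After char 3 ('K'=10): chars_in_quartet=4 acc=0x9ACB0A -> emit 9A CB 0A, reset; bytes_emitted=3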